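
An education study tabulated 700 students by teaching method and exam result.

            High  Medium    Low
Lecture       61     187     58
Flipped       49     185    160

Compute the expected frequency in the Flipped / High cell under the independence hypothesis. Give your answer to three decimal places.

61.914

Row total (Flipped) = 394; column total (High) = 110; grand total N = 700.
Expected count = (row total × column total) / N = 394 × 110 / 700 = 61.914.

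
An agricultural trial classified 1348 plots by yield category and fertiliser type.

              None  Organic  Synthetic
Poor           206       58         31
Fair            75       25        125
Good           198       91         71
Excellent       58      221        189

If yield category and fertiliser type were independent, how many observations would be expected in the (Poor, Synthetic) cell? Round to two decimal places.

Row total (Poor) = 295; column total (Synthetic) = 416; grand total N = 1348.
Expected count = (row total × column total) / N = 295 × 416 / 1348 = 91.04.

91.04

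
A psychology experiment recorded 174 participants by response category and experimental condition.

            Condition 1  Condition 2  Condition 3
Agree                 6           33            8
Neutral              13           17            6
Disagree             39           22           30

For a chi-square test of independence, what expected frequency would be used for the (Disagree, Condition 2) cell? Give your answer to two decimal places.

Row total (Disagree) = 91; column total (Condition 2) = 72; grand total N = 174.
Expected count = (row total × column total) / N = 91 × 72 / 174 = 37.66.

37.66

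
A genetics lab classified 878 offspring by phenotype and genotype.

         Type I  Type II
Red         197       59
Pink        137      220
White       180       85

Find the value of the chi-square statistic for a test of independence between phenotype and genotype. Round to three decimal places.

105.188

Row totals: 256, 357, 265. Column totals: 514, 364. Grand total N = 878.
Expected counts (row total × column total / N):
  Red, Type I: 256×514/878 = 149.86788
  Red, Type II: 256×364/878 = 106.13212
  Pink, Type I: 357×514/878 = 208.99544
  Pink, Type II: 357×364/878 = 148.00456
  White, Type I: 265×514/878 = 155.13667
  White, Type II: 265×364/878 = 109.86333
Contributions (O − E)²/E:
  (197 − 149.86788)²/149.86788 = 14.8226
  (59 − 106.13212)²/106.13212 = 20.9309
  (137 − 208.99544)²/208.99544 = 24.8012
  (220 − 148.00456)²/148.00456 = 35.0215
  (180 − 155.13667)²/155.13667 = 3.9848
  (85 − 109.86333)²/109.86333 = 5.6269
χ² = 14.8226 + 20.9309 + 24.8012 + 35.0215 + 3.9848 + 5.6269 = 105.188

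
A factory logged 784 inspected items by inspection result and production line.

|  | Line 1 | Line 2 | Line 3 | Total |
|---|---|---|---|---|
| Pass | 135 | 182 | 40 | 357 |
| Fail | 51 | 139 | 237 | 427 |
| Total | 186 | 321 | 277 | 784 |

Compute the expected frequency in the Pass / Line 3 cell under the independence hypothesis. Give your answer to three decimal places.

Row total (Pass) = 357; column total (Line 3) = 277; grand total N = 784.
Expected count = (row total × column total) / N = 357 × 277 / 784 = 126.134.

126.134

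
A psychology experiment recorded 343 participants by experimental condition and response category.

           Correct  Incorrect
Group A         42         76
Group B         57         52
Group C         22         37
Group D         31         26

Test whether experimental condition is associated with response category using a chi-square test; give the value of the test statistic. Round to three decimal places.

9.973

Row totals: 118, 109, 59, 57. Column totals: 152, 191. Grand total N = 343.
Expected counts (row total × column total / N):
  Group A, Correct: 118×152/343 = 52.2915
  Group A, Incorrect: 118×191/343 = 65.7085
  Group B, Correct: 109×152/343 = 48.3032
  Group B, Incorrect: 109×191/343 = 60.6968
  Group C, Correct: 59×152/343 = 26.1458
  Group C, Incorrect: 59×191/343 = 32.8542
  Group D, Correct: 57×152/343 = 25.2595
  Group D, Incorrect: 57×191/343 = 31.7405
Contributions (O − E)²/E:
  (42 − 52.2915)²/52.2915 = 2.0255
  (76 − 65.7085)²/65.7085 = 1.6119
  (57 − 48.3032)²/48.3032 = 1.5658
  (52 − 60.6968)²/60.6968 = 1.2461
  (22 − 26.1458)²/26.1458 = 0.6574
  (37 − 32.8542)²/32.8542 = 0.5231
  (31 − 25.2595)²/25.2595 = 1.3046
  (26 − 31.7405)²/31.7405 = 1.0382
χ² = 2.0255 + 1.6119 + 1.5658 + 1.2461 + 0.6574 + 0.5231 + 1.3046 + 1.0382 = 9.973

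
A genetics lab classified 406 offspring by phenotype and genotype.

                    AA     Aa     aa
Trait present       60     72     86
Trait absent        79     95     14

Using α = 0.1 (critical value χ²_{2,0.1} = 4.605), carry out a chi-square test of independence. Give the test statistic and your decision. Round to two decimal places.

Row totals: 218, 188. Column totals: 139, 167, 100. Grand total N = 406.
Expected counts (row total × column total / N):
  Trait present, AA: 218×139/406 = 74.635
  Trait present, Aa: 218×167/406 = 89.670
  Trait present, aa: 218×100/406 = 53.695
  Trait absent, AA: 188×139/406 = 64.365
  Trait absent, Aa: 188×167/406 = 77.330
  Trait absent, aa: 188×100/406 = 46.305
Contributions (O − E)²/E:
  (60 − 74.635)²/74.635 = 2.8697
  (72 − 89.670)²/89.670 = 3.4820
  (86 − 53.695)²/53.695 = 19.4359
  (79 − 64.365)²/64.365 = 3.3276
  (95 − 77.330)²/77.330 = 4.0376
  (14 − 46.305)²/46.305 = 22.5378
χ² = 2.8697 + 3.4820 + 19.4359 + 3.3276 + 4.0376 + 22.5378 = 55.69
df = (2−1)(3−1) = 2. Since 55.69 > 4.605, reject the null hypothesis of independence at α = 0.1.

55.69; reject H₀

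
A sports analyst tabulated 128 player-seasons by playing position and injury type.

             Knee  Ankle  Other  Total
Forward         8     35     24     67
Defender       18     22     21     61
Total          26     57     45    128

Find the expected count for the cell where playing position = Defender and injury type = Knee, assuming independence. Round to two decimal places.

Row total (Defender) = 61; column total (Knee) = 26; grand total N = 128.
Expected count = (row total × column total) / N = 61 × 26 / 128 = 12.39.

12.39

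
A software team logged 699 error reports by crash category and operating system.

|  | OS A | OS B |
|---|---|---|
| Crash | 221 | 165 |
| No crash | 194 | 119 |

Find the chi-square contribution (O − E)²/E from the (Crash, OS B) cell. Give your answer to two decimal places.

0.43

Row total (Crash) = 386; column total (OS B) = 284; N = 699.
Expected count E = 386 × 284 / 699 = 156.830.
Contribution = (O − E)²/E = (165 − 156.830)² / 156.830 = 0.43.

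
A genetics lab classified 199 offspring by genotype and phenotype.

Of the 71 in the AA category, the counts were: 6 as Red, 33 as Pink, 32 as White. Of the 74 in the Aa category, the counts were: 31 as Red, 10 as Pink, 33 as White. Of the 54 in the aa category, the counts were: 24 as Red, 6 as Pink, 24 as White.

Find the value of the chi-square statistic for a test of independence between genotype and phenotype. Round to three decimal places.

39.308

Row totals: 71, 74, 54. Column totals: 61, 49, 89. Grand total N = 199.
Expected counts (row total × column total / N):
  AA, Red: 71×61/199 = 21.7638
  AA, Pink: 71×49/199 = 17.4824
  AA, White: 71×89/199 = 31.7538
  Aa, Red: 74×61/199 = 22.6834
  Aa, Pink: 74×49/199 = 18.2211
  Aa, White: 74×89/199 = 33.0955
  aa, Red: 54×61/199 = 16.5528
  aa, Pink: 54×49/199 = 13.2965
  aa, White: 54×89/199 = 24.1508
Contributions (O − E)²/E:
  (6 − 21.7638)²/21.7638 = 11.4179
  (33 − 17.4824)²/17.4824 = 13.7736
  (32 − 31.7538)²/31.7538 = 0.0019
  (31 − 22.6834)²/22.6834 = 3.0492
  (10 − 18.2211)²/18.2211 = 3.7092
  (33 − 33.0955)²/33.0955 = 0.0003
  (24 − 16.5528)²/16.5528 = 3.3505
  (6 − 13.2965)²/13.2965 = 4.0040
  (24 − 24.1508)²/24.1508 = 0.0009
χ² = 11.4179 + 13.7736 + 0.0019 + 3.0492 + 3.7092 + 0.0003 + 3.3505 + 4.0040 + 0.0009 = 39.308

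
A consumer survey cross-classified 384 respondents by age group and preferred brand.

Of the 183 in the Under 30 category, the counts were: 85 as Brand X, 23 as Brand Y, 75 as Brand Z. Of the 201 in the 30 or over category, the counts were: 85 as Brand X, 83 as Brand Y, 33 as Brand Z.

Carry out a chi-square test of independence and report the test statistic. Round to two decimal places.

49.56

Row totals: 183, 201. Column totals: 170, 106, 108. Grand total N = 384.
Expected counts (row total × column total / N):
  Under 30, Brand X: 183×170/384 = 81.016
  Under 30, Brand Y: 183×106/384 = 50.516
  Under 30, Brand Z: 183×108/384 = 51.469
  30 or over, Brand X: 201×170/384 = 88.984
  30 or over, Brand Y: 201×106/384 = 55.484
  30 or over, Brand Z: 201×108/384 = 56.531
Contributions (O − E)²/E:
  (85 − 81.016)²/81.016 = 0.1959
  (23 − 50.516)²/50.516 = 14.9879
  (75 − 51.469)²/51.469 = 10.7581
  (85 − 88.984)²/88.984 = 0.1784
  (83 − 55.484)²/55.484 = 13.6459
  (33 − 56.531)²/56.531 = 9.7948
χ² = 0.1959 + 14.9879 + 10.7581 + 0.1784 + 13.6459 + 9.7948 = 49.56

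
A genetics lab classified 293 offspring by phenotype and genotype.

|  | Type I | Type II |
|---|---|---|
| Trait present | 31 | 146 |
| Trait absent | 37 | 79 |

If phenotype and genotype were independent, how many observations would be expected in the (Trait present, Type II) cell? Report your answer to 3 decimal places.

Row total (Trait present) = 177; column total (Type II) = 225; grand total N = 293.
Expected count = (row total × column total) / N = 177 × 225 / 293 = 135.922.

135.922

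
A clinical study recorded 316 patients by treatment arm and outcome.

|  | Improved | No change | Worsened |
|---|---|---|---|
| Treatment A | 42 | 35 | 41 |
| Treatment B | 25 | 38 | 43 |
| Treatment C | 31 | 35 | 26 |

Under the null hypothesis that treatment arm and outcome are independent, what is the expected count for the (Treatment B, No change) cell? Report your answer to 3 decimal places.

36.228

Row total (Treatment B) = 106; column total (No change) = 108; grand total N = 316.
Expected count = (row total × column total) / N = 106 × 108 / 316 = 36.228.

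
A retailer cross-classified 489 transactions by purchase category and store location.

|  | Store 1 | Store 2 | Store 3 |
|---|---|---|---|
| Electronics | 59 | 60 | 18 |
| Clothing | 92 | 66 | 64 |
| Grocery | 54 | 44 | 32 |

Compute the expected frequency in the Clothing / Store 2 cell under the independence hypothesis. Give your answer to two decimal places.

77.18

Row total (Clothing) = 222; column total (Store 2) = 170; grand total N = 489.
Expected count = (row total × column total) / N = 222 × 170 / 489 = 77.18.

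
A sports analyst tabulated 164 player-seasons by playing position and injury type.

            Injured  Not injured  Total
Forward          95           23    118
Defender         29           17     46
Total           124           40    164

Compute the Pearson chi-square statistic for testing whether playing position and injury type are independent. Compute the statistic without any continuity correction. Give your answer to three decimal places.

Grand total N = 164.
Expected counts (row total × column total / N):
  Forward, Injured: 118×124/164 = 89.2195
  Forward, Not injured: 118×40/164 = 28.7805
  Defender, Injured: 46×124/164 = 34.7805
  Defender, Not injured: 46×40/164 = 11.2195
Contributions (O − E)²/E:
  (95 − 89.2195)²/89.2195 = 0.3745
  (23 − 28.7805)²/28.7805 = 1.1610
  (29 − 34.7805)²/34.7805 = 0.9607
  (17 − 11.2195)²/11.2195 = 2.9782
χ² = 0.3745 + 1.1610 + 0.9607 + 2.9782 = 5.474

5.474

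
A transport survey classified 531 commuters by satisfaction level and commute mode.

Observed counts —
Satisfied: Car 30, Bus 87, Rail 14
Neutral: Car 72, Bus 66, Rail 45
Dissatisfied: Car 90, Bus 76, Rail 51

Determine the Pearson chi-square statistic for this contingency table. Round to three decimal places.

38.968

Row totals: 131, 183, 217. Column totals: 192, 229, 110. Grand total N = 531.
Expected counts (row total × column total / N):
  Satisfied, Car: 131×192/531 = 47.3672
  Satisfied, Bus: 131×229/531 = 56.4953
  Satisfied, Rail: 131×110/531 = 27.1375
  Neutral, Car: 183×192/531 = 66.1695
  Neutral, Bus: 183×229/531 = 78.9209
  Neutral, Rail: 183×110/531 = 37.9096
  Dissatisfied, Car: 217×192/531 = 78.4633
  Dissatisfied, Bus: 217×229/531 = 93.5838
  Dissatisfied, Rail: 217×110/531 = 44.9529
Contributions (O − E)²/E:
  (30 − 47.3672)²/47.3672 = 6.3677
  (87 − 56.4953)²/56.4953 = 16.4710
  (14 − 27.1375)²/27.1375 = 6.3600
  (72 − 66.1695)²/66.1695 = 0.5138
  (66 − 78.9209)²/78.9209 = 2.1154
  (45 − 37.9096)²/37.9096 = 1.3261
  (90 − 78.4633)²/78.4633 = 1.6963
  (76 − 93.5838)²/93.5838 = 3.3039
  (51 − 44.9529)²/44.9529 = 0.8135
χ² = 6.3677 + 16.4710 + 6.3600 + 0.5138 + 2.1154 + 1.3261 + 1.6963 + 3.3039 + 0.8135 = 38.968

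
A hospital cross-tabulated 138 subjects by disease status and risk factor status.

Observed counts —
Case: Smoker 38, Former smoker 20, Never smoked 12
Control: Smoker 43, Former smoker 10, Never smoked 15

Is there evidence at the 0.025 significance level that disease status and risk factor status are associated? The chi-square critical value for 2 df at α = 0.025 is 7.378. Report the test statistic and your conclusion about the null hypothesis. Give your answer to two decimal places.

Row totals: 70, 68. Column totals: 81, 30, 27. Grand total N = 138.
Expected counts (row total × column total / N):
  Case, Smoker: 70×81/138 = 41.087
  Case, Former smoker: 70×30/138 = 15.217
  Case, Never smoked: 70×27/138 = 13.696
  Control, Smoker: 68×81/138 = 39.913
  Control, Former smoker: 68×30/138 = 14.783
  Control, Never smoked: 68×27/138 = 13.304
Contributions (O − E)²/E:
  (38 − 41.087)²/41.087 = 0.2319
  (20 − 15.217)²/15.217 = 1.5034
  (12 − 13.696)²/13.696 = 0.2100
  (43 − 39.913)²/39.913 = 0.2388
  (10 − 14.783)²/14.783 = 1.5475
  (15 − 13.304)²/13.304 = 0.2162
χ² = 0.2319 + 1.5034 + 0.2100 + 0.2388 + 1.5475 + 0.2162 = 3.95
df = (2−1)(3−1) = 2. Since 3.95 < 7.378, fail to reject the null hypothesis of independence at α = 0.025.

3.95; fail to reject H₀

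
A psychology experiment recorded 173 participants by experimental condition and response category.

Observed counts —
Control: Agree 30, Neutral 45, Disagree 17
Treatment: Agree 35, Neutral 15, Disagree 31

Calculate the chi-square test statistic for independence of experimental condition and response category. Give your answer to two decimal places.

18.84

Row totals: 92, 81. Column totals: 65, 60, 48. Grand total N = 173.
Expected counts (row total × column total / N):
  Control, Agree: 92×65/173 = 34.566
  Control, Neutral: 92×60/173 = 31.908
  Control, Disagree: 92×48/173 = 25.526
  Treatment, Agree: 81×65/173 = 30.434
  Treatment, Neutral: 81×60/173 = 28.092
  Treatment, Disagree: 81×48/173 = 22.474
Contributions (O − E)²/E:
  (30 − 34.566)²/34.566 = 0.6031
  (45 − 31.908)²/31.908 = 5.3717
  (17 − 25.526)²/25.526 = 2.8478
  (35 − 30.434)²/30.434 = 0.6850
  (15 − 28.092)²/28.092 = 6.1014
  (31 − 22.474)²/22.474 = 3.2345
χ² = 0.6031 + 5.3717 + 2.8478 + 0.6850 + 6.1014 + 3.2345 = 18.84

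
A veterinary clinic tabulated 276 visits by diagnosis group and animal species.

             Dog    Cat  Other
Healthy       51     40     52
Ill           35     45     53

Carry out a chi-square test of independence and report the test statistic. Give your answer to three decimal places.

2.922

Row totals: 143, 133. Column totals: 86, 85, 105. Grand total N = 276.
Expected counts (row total × column total / N):
  Healthy, Dog: 143×86/276 = 44.5580
  Healthy, Cat: 143×85/276 = 44.0399
  Healthy, Other: 143×105/276 = 54.4022
  Ill, Dog: 133×86/276 = 41.4420
  Ill, Cat: 133×85/276 = 40.9601
  Ill, Other: 133×105/276 = 50.5978
Contributions (O − E)²/E:
  (51 − 44.5580)²/44.5580 = 0.9314
  (40 − 44.0399)²/44.0399 = 0.3706
  (52 − 54.4022)²/54.4022 = 0.1061
  (35 − 41.4420)²/41.4420 = 1.0014
  (45 − 40.9601)²/40.9601 = 0.3985
  (53 − 50.5978)²/50.5978 = 0.1140
χ² = 0.9314 + 0.3706 + 0.1061 + 1.0014 + 0.3985 + 0.1140 = 2.922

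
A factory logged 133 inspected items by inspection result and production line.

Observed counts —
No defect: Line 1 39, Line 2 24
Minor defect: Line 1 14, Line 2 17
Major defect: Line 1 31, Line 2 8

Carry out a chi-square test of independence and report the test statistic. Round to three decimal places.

Row totals: 63, 31, 39. Column totals: 84, 49. Grand total N = 133.
Expected counts (row total × column total / N):
  No defect, Line 1: 63×84/133 = 39.7895
  No defect, Line 2: 63×49/133 = 23.2105
  Minor defect, Line 1: 31×84/133 = 19.5789
  Minor defect, Line 2: 31×49/133 = 11.4211
  Major defect, Line 1: 39×84/133 = 24.6316
  Major defect, Line 2: 39×49/133 = 14.3684
Contributions (O − E)²/E:
  (39 − 39.7895)²/39.7895 = 0.0157
  (24 − 23.2105)²/23.2105 = 0.0269
  (14 − 19.5789)²/19.5789 = 1.5897
  (17 − 11.4211)²/11.4211 = 2.7251
  (31 − 24.6316)²/24.6316 = 1.6465
  (8 − 14.3684)²/14.3684 = 2.8226
χ² = 0.0157 + 0.0269 + 1.5897 + 2.7251 + 1.6465 + 2.8226 = 8.827

8.827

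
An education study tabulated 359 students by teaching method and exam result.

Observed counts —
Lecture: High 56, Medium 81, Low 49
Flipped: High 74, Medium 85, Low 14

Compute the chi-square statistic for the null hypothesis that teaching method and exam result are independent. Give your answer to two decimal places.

Row totals: 186, 173. Column totals: 130, 166, 63. Grand total N = 359.
Expected counts (row total × column total / N):
  Lecture, High: 186×130/359 = 67.354
  Lecture, Medium: 186×166/359 = 86.006
  Lecture, Low: 186×63/359 = 32.641
  Flipped, High: 173×130/359 = 62.646
  Flipped, Medium: 173×166/359 = 79.994
  Flipped, Low: 173×63/359 = 30.359
Contributions (O − E)²/E:
  (56 − 67.354)²/67.354 = 1.9140
  (81 − 86.006)²/86.006 = 0.2914
  (49 − 32.641)²/32.641 = 8.1988
  (74 − 62.646)²/62.646 = 2.0578
  (85 − 79.994)²/79.994 = 0.3133
  (14 − 30.359)²/30.359 = 8.8151
χ² = 1.9140 + 0.2914 + 8.1988 + 2.0578 + 0.3133 + 8.8151 = 21.59

21.59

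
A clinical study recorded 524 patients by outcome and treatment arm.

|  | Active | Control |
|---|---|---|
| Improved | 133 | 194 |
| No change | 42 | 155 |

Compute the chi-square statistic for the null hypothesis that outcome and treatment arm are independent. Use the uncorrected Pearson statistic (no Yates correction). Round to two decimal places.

20.70

Row totals: 327, 197. Column totals: 175, 349. Grand total N = 524.
Expected counts (row total × column total / N):
  Improved, Active: 327×175/524 = 109.208
  Improved, Control: 327×349/524 = 217.792
  No change, Active: 197×175/524 = 65.792
  No change, Control: 197×349/524 = 131.208
Contributions (O − E)²/E:
  (133 − 109.208)²/109.208 = 5.1833
  (194 − 217.792)²/217.792 = 2.5991
  (42 − 65.792)²/65.792 = 8.6038
  (155 − 131.208)²/131.208 = 4.3142
χ² = 5.1833 + 2.5991 + 8.6038 + 4.3142 = 20.70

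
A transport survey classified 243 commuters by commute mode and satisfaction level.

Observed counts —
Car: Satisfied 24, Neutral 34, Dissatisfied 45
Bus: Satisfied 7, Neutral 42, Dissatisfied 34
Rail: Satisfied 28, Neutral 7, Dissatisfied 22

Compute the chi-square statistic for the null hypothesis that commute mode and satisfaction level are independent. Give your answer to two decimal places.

Row totals: 103, 83, 57. Column totals: 59, 83, 101. Grand total N = 243.
Expected counts (row total × column total / N):
  Car, Satisfied: 103×59/243 = 25.008
  Car, Neutral: 103×83/243 = 35.181
  Car, Dissatisfied: 103×101/243 = 42.811
  Bus, Satisfied: 83×59/243 = 20.152
  Bus, Neutral: 83×83/243 = 28.350
  Bus, Dissatisfied: 83×101/243 = 34.498
  Rail, Satisfied: 57×59/243 = 13.840
  Rail, Neutral: 57×83/243 = 19.469
  Rail, Dissatisfied: 57×101/243 = 23.691
Contributions (O − E)²/E:
  (24 − 25.008)²/25.008 = 0.0406
  (34 − 35.181)²/35.181 = 0.0396
  (45 − 42.811)²/42.811 = 0.1119
  (7 − 20.152)²/20.152 = 8.5835
  (42 − 28.350)²/28.350 = 6.5722
  (34 − 34.498)²/34.498 = 0.0072
  (28 − 13.840)²/13.840 = 14.4874
  (7 − 19.469)²/19.469 = 7.9858
  (22 − 23.691)²/23.691 = 0.1207
χ² = 0.0406 + 0.0396 + 0.1119 + 8.5835 + 6.5722 + 0.0072 + 14.4874 + 7.9858 + 0.1207 = 37.95

37.95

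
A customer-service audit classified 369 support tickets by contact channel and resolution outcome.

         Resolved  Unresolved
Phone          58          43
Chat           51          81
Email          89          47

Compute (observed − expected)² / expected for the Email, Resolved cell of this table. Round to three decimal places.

Row total (Email) = 136; column total (Resolved) = 198; N = 369.
Expected count E = 136 × 198 / 369 = 72.9756.
Contribution = (O − E)²/E = (89 − 72.9756)² / 72.9756 = 3.519.

3.519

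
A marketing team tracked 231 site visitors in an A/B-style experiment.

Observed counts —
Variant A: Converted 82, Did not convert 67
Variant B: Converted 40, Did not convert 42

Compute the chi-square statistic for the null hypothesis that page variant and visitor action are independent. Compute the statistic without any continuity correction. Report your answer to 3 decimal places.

0.830

Row totals: 149, 82. Column totals: 122, 109. Grand total N = 231.
Expected counts (row total × column total / N):
  Variant A, Converted: 149×122/231 = 78.6926
  Variant A, Did not convert: 149×109/231 = 70.3074
  Variant B, Converted: 82×122/231 = 43.3074
  Variant B, Did not convert: 82×109/231 = 38.6926
Contributions (O − E)²/E:
  (82 − 78.6926)²/78.6926 = 0.1390
  (67 − 70.3074)²/70.3074 = 0.1556
  (40 − 43.3074)²/43.3074 = 0.2526
  (42 − 38.6926)²/38.6926 = 0.2827
χ² = 0.1390 + 0.1556 + 0.2526 + 0.2827 = 0.830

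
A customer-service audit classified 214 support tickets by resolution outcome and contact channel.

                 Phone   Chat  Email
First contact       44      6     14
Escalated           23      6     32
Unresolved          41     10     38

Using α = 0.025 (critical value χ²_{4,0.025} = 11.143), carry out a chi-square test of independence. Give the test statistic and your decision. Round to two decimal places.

14.59; reject H₀

Row totals: 64, 61, 89. Column totals: 108, 22, 84. Grand total N = 214.
Expected counts (row total × column total / N):
  First contact, Phone: 64×108/214 = 32.299
  First contact, Chat: 64×22/214 = 6.579
  First contact, Email: 64×84/214 = 25.121
  Escalated, Phone: 61×108/214 = 30.785
  Escalated, Chat: 61×22/214 = 6.271
  Escalated, Email: 61×84/214 = 23.944
  Unresolved, Phone: 89×108/214 = 44.916
  Unresolved, Chat: 89×22/214 = 9.150
  Unresolved, Email: 89×84/214 = 34.935
Contributions (O − E)²/E:
  (44 − 32.299)²/32.299 = 4.2389
  (6 − 6.579)²/6.579 = 0.0510
  (14 − 25.121)²/25.121 = 4.9232
  (23 − 30.785)²/30.785 = 1.9687
  (6 − 6.271)²/6.271 = 0.0117
  (32 − 23.944)²/23.944 = 2.7105
  (41 − 44.916)²/44.916 = 0.3414
  (10 − 9.150)²/9.150 = 0.0790
  (38 − 34.935)²/34.935 = 0.2689
χ² = 4.2389 + 0.0510 + 4.9232 + 1.9687 + 0.0117 + 2.7105 + 0.3414 + 0.0790 + 0.2689 = 14.59
df = (3−1)(3−1) = 4. Since 14.59 > 11.143, reject the null hypothesis of independence at α = 0.025.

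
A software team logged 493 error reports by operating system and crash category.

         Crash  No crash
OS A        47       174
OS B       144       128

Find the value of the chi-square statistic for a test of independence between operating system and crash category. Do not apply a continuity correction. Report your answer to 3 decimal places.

51.544

Row totals: 221, 272. Column totals: 191, 302. Grand total N = 493.
Expected counts (row total × column total / N):
  OS A, Crash: 221×191/493 = 85.6207
  OS A, No crash: 221×302/493 = 135.3793
  OS B, Crash: 272×191/493 = 105.3793
  OS B, No crash: 272×302/493 = 166.6207
Contributions (O − E)²/E:
  (47 − 85.6207)²/85.6207 = 17.4205
  (174 − 135.3793)²/135.3793 = 11.0176
  (144 − 105.3793)²/105.3793 = 14.1542
  (128 − 166.6207)²/166.6207 = 8.9518
χ² = 17.4205 + 11.0176 + 14.1542 + 8.9518 = 51.544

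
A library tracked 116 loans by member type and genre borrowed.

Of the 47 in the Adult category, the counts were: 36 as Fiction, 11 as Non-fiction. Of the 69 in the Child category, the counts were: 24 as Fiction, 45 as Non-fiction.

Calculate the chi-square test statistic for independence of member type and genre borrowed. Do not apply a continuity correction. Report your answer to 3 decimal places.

Row totals: 47, 69. Column totals: 60, 56. Grand total N = 116.
Expected counts (row total × column total / N):
  Adult, Fiction: 47×60/116 = 24.31034
  Adult, Non-fiction: 47×56/116 = 22.68966
  Child, Fiction: 69×60/116 = 35.68966
  Child, Non-fiction: 69×56/116 = 33.31034
Contributions (O − E)²/E:
  (36 − 24.31034)²/24.31034 = 5.6210
  (11 − 22.68966)²/22.68966 = 6.0225
  (24 − 35.68966)²/35.68966 = 3.8288
  (45 − 33.31034)²/33.31034 = 4.1023
χ² = 5.6210 + 6.0225 + 3.8288 + 4.1023 = 19.575

19.575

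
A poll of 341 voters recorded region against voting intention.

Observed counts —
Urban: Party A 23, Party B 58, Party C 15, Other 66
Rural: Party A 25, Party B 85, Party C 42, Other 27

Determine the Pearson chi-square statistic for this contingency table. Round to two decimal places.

33.56

Row totals: 162, 179. Column totals: 48, 143, 57, 93. Grand total N = 341.
Expected counts (row total × column total / N):
  Urban, Party A: 162×48/341 = 22.8035
  Urban, Party B: 162×143/341 = 67.9355
  Urban, Party C: 162×57/341 = 27.0792
  Urban, Other: 162×93/341 = 44.1818
  Rural, Party A: 179×48/341 = 25.1965
  Rural, Party B: 179×143/341 = 75.0645
  Rural, Party C: 179×57/341 = 29.9208
  Rural, Other: 179×93/341 = 48.8182
Contributions (O − E)²/E:
  (23 − 22.8035)²/22.8035 = 0.0017
  (58 − 67.9355)²/67.9355 = 1.4531
  (15 − 27.0792)²/27.0792 = 5.3882
  (66 − 44.1818)²/44.1818 = 10.7744
  (25 − 25.1965)²/25.1965 = 0.0015
  (85 − 75.0645)²/75.0645 = 1.3151
  (42 − 29.9208)²/29.9208 = 4.8764
  (27 − 48.8182)²/48.8182 = 9.7512
χ² = 0.0017 + 1.4531 + 5.3882 + 10.7744 + 0.0015 + 1.3151 + 4.8764 + 9.7512 = 33.56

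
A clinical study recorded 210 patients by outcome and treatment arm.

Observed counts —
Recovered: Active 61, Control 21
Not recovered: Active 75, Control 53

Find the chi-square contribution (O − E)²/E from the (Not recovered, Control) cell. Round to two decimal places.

Row total (Not recovered) = 128; column total (Control) = 74; N = 210.
Expected count E = 128 × 74 / 210 = 45.1048.
Contribution = (O − E)²/E = (53 − 45.1048)² / 45.1048 = 1.38.

1.38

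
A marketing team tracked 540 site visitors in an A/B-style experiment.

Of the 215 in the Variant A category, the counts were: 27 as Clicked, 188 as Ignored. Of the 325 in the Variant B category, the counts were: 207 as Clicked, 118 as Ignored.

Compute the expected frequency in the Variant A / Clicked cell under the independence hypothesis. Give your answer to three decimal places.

93.167

Row total (Variant A) = 215; column total (Clicked) = 234; grand total N = 540.
Expected count = (row total × column total) / N = 215 × 234 / 540 = 93.167.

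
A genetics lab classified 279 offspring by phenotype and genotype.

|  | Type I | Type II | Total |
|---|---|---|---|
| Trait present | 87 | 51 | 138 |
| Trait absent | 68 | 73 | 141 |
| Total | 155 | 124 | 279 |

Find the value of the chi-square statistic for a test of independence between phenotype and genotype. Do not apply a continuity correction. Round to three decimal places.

Grand total N = 279.
Expected counts (row total × column total / N):
  Trait present, Type I: 138×155/279 = 76.6667
  Trait present, Type II: 138×124/279 = 61.3333
  Trait absent, Type I: 141×155/279 = 78.3333
  Trait absent, Type II: 141×124/279 = 62.6667
Contributions (O − E)²/E:
  (87 − 76.6667)²/76.6667 = 1.3927
  (51 − 61.3333)²/61.3333 = 1.7409
  (68 − 78.3333)²/78.3333 = 1.3631
  (73 − 62.6667)²/62.6667 = 1.7039
χ² = 1.3927 + 1.7409 + 1.3631 + 1.7039 = 6.201

6.201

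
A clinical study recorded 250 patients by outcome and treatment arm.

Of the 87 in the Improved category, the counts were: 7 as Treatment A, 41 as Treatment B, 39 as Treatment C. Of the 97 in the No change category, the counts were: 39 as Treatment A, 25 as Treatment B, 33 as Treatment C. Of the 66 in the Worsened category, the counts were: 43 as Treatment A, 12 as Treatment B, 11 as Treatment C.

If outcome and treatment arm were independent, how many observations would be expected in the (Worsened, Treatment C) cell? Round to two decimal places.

21.91

Row total (Worsened) = 66; column total (Treatment C) = 83; grand total N = 250.
Expected count = (row total × column total) / N = 66 × 83 / 250 = 21.91.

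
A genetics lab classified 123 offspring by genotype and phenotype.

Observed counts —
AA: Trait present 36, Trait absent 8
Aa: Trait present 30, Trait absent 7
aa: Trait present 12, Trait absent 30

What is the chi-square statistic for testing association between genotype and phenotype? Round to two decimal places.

Row totals: 44, 37, 42. Column totals: 78, 45. Grand total N = 123.
Expected counts (row total × column total / N):
  AA, Trait present: 44×78/123 = 27.902
  AA, Trait absent: 44×45/123 = 16.098
  Aa, Trait present: 37×78/123 = 23.463
  Aa, Trait absent: 37×45/123 = 13.537
  aa, Trait present: 42×78/123 = 26.634
  aa, Trait absent: 42×45/123 = 15.366
Contributions (O − E)²/E:
  (36 − 27.902)²/27.902 = 2.3503
  (8 − 16.098)²/16.098 = 4.0736
  (30 − 23.463)²/23.463 = 1.8213
  (7 − 13.537)²/13.537 = 3.1567
  (12 − 26.634)²/26.634 = 8.0406
  (30 − 15.366)²/15.366 = 13.9369
χ² = 2.3503 + 4.0736 + 1.8213 + 3.1567 + 8.0406 + 13.9369 = 33.38

33.38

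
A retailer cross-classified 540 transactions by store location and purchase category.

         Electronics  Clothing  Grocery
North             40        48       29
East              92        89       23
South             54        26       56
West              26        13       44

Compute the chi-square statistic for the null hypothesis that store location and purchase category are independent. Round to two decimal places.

76.46

Row totals: 117, 204, 136, 83. Column totals: 212, 176, 152. Grand total N = 540.
Expected counts (row total × column total / N):
  North, Electronics: 117×212/540 = 45.933
  North, Clothing: 117×176/540 = 38.133
  North, Grocery: 117×152/540 = 32.933
  East, Electronics: 204×212/540 = 80.089
  East, Clothing: 204×176/540 = 66.489
  East, Grocery: 204×152/540 = 57.422
  South, Electronics: 136×212/540 = 53.393
  South, Clothing: 136×176/540 = 44.326
  South, Grocery: 136×152/540 = 38.281
  West, Electronics: 83×212/540 = 32.585
  West, Clothing: 83×176/540 = 27.052
  West, Grocery: 83×152/540 = 23.363
Contributions (O − E)²/E:
  (40 − 45.933)²/45.933 = 0.7663
  (48 − 38.133)²/38.133 = 2.5531
  (29 − 32.933)²/32.933 = 0.4697
  (92 − 80.089)²/80.089 = 1.7714
  (89 − 66.489)²/66.489 = 7.6215
  (23 − 57.422)²/57.422 = 20.6345
  (54 − 53.393)²/53.393 = 0.0069
  (26 − 44.326)²/44.326 = 7.5766
  (56 − 38.281)²/38.281 = 8.2015
  (26 − 32.585)²/32.585 = 1.3307
  (13 − 27.052)²/27.052 = 7.2992
  (44 − 23.363)²/23.363 = 18.2291
χ² = 0.7663 + 2.5531 + 0.4697 + 1.7714 + 7.6215 + 20.6345 + 0.0069 + 7.5766 + 8.2015 + 1.3307 + 7.2992 + 18.2291 = 76.46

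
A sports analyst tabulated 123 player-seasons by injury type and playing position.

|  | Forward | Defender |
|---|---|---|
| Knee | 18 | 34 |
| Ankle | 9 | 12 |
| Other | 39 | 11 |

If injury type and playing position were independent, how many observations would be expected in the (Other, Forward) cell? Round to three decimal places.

Row total (Other) = 50; column total (Forward) = 66; grand total N = 123.
Expected count = (row total × column total) / N = 50 × 66 / 123 = 26.829.

26.829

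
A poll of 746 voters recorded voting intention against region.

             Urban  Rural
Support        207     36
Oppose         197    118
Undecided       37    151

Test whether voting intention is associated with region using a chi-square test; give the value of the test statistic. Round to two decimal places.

190.82

Row totals: 243, 315, 188. Column totals: 441, 305. Grand total N = 746.
Expected counts (row total × column total / N):
  Support, Urban: 243×441/746 = 143.6501
  Support, Rural: 243×305/746 = 99.3499
  Oppose, Urban: 315×441/746 = 186.2131
  Oppose, Rural: 315×305/746 = 128.7869
  Undecided, Urban: 188×441/746 = 111.1367
  Undecided, Rural: 188×305/746 = 76.8633
Contributions (O − E)²/E:
  (207 − 143.6501)²/143.6501 = 27.9374
  (36 − 99.3499)²/99.3499 = 40.3947
  (197 − 186.2131)²/186.2131 = 0.6249
  (118 − 128.7869)²/128.7869 = 0.9035
  (37 − 111.1367)²/111.1367 = 49.4549
  (151 − 76.8633)²/76.8633 = 71.5068
χ² = 27.9374 + 40.3947 + 0.6249 + 0.9035 + 49.4549 + 71.5068 = 190.82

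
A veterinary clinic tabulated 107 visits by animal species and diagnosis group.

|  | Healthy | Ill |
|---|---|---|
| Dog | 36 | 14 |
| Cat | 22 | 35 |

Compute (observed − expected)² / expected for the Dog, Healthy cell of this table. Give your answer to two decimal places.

2.92

Row total (Dog) = 50; column total (Healthy) = 58; N = 107.
Expected count E = 50 × 58 / 107 = 27.103.
Contribution = (O − E)²/E = (36 − 27.103)² / 27.103 = 2.92.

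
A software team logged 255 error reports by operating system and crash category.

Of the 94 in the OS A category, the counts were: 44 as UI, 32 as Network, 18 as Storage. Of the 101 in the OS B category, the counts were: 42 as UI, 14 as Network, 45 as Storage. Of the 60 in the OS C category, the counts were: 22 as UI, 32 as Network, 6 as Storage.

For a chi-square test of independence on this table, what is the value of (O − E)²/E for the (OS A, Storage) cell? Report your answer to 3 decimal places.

2.173

Row total (OS A) = 94; column total (Storage) = 69; N = 255.
Expected count E = 94 × 69 / 255 = 25.43529.
Contribution = (O − E)²/E = (18 − 25.43529)² / 25.43529 = 2.173.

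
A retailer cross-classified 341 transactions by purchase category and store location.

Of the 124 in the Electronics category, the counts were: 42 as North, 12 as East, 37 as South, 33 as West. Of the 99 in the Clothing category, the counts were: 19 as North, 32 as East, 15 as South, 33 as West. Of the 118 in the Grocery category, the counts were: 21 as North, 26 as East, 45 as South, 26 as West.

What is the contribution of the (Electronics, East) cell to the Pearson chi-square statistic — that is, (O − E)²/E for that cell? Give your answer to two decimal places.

7.11

Row total (Electronics) = 124; column total (East) = 70; N = 341.
Expected count E = 124 × 70 / 341 = 25.455.
Contribution = (O − E)²/E = (12 − 25.455)² / 25.455 = 7.11.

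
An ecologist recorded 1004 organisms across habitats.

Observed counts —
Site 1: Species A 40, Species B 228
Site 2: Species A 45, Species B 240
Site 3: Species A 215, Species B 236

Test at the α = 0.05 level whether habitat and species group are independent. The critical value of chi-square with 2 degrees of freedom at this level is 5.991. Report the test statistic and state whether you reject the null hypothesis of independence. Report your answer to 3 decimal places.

Row totals: 268, 285, 451. Column totals: 300, 704. Grand total N = 1004.
Expected counts (row total × column total / N):
  Site 1, Species A: 268×300/1004 = 80.0797
  Site 1, Species B: 268×704/1004 = 187.9203
  Site 2, Species A: 285×300/1004 = 85.1594
  Site 2, Species B: 285×704/1004 = 199.8406
  Site 3, Species A: 451×300/1004 = 134.7610
  Site 3, Species B: 451×704/1004 = 316.2390
Contributions (O − E)²/E:
  (40 − 80.0797)²/80.0797 = 20.0598
  (228 − 187.9203)²/187.9203 = 8.5482
  (45 − 85.1594)²/85.1594 = 18.9383
  (240 − 199.8406)²/199.8406 = 8.0703
  (215 − 134.7610)²/134.7610 = 47.7757
  (236 − 316.2390)²/316.2390 = 20.3590
χ² = 20.0598 + 8.5482 + 18.9383 + 8.0703 + 47.7757 + 20.3590 = 123.751
df = (3−1)(2−1) = 2. Since 123.751 > 5.991, reject the null hypothesis of independence at α = 0.05.

123.751; reject H₀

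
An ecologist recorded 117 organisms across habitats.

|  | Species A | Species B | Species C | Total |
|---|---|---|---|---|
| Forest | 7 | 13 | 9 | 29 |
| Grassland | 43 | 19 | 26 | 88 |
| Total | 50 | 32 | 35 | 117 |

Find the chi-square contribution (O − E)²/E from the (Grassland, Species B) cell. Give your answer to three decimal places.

Row total (Grassland) = 88; column total (Species B) = 32; N = 117.
Expected count E = 88 × 32 / 117 = 24.0684.
Contribution = (O − E)²/E = (19 − 24.0684)² / 24.0684 = 1.067.

1.067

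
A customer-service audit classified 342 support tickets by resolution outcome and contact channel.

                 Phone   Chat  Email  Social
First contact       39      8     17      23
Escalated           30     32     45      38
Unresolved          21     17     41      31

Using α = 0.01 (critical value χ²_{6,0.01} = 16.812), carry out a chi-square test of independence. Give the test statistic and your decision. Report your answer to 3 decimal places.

Row totals: 87, 145, 110. Column totals: 90, 57, 103, 92. Grand total N = 342.
Expected counts (row total × column total / N):
  First contact, Phone: 87×90/342 = 22.89474
  First contact, Chat: 87×57/342 = 14.50000
  First contact, Email: 87×103/342 = 26.20175
  First contact, Social: 87×92/342 = 23.40351
  Escalated, Phone: 145×90/342 = 38.15789
  Escalated, Chat: 145×57/342 = 24.16667
  Escalated, Email: 145×103/342 = 43.66959
  Escalated, Social: 145×92/342 = 39.00585
  Unresolved, Phone: 110×90/342 = 28.94737
  Unresolved, Chat: 110×57/342 = 18.33333
  Unresolved, Email: 110×103/342 = 33.12865
  Unresolved, Social: 110×92/342 = 29.59064
Contributions (O − E)²/E:
  (39 − 22.89474)²/22.89474 = 11.3292
  (8 − 14.50000)²/14.50000 = 2.9138
  (17 − 26.20175)²/26.20175 = 3.2315
  (23 − 23.40351)²/23.40351 = 0.0070
  (30 − 38.15789)²/38.15789 = 1.7441
  (32 − 24.16667)²/24.16667 = 2.5391
  (45 − 43.66959)²/43.66959 = 0.0405
  (38 − 39.00585)²/39.00585 = 0.0259
  (21 − 28.94737)²/28.94737 = 2.1819
  (17 − 18.33333)²/18.33333 = 0.0970
  (41 − 33.12865)²/33.12865 = 1.8702
  (31 − 29.59064)²/29.59064 = 0.0671
χ² = 11.3292 + 2.9138 + 3.2315 + 0.0070 + 1.7441 + 2.5391 + 0.0405 + 0.0259 + 2.1819 + 0.0970 + 1.8702 + 0.0671 = 26.047
df = (3−1)(4−1) = 6. Since 26.047 > 16.812, reject the null hypothesis of independence at α = 0.01.

26.047; reject H₀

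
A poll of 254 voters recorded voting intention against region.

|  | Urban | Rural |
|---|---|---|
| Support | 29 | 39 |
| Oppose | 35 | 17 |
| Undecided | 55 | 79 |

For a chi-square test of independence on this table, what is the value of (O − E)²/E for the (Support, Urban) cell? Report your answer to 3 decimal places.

0.256

Row total (Support) = 68; column total (Urban) = 119; N = 254.
Expected count E = 68 × 119 / 254 = 31.8583.
Contribution = (O − E)²/E = (29 − 31.8583)² / 31.8583 = 0.256.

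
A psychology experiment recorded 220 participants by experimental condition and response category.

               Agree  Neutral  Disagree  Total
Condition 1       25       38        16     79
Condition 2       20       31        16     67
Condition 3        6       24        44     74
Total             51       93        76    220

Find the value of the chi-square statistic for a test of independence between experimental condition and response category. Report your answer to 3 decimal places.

Grand total N = 220.
Expected counts (row total × column total / N):
  Condition 1, Agree: 79×51/220 = 18.3136
  Condition 1, Neutral: 79×93/220 = 33.3955
  Condition 1, Disagree: 79×76/220 = 27.2909
  Condition 2, Agree: 67×51/220 = 15.5318
  Condition 2, Neutral: 67×93/220 = 28.3227
  Condition 2, Disagree: 67×76/220 = 23.1455
  Condition 3, Agree: 74×51/220 = 17.1545
  Condition 3, Neutral: 74×93/220 = 31.2818
  Condition 3, Disagree: 74×76/220 = 25.5636
Contributions (O − E)²/E:
  (25 − 18.3136)²/18.3136 = 2.4412
  (38 − 33.3955)²/33.3955 = 0.6349
  (16 − 27.2909)²/27.2909 = 4.6713
  (20 − 15.5318)²/15.5318 = 1.2854
  (31 − 28.3227)²/28.3227 = 0.2531
  (16 − 23.1455)²/23.1455 = 2.2060
  (6 − 17.1545)²/17.1545 = 7.2531
  (24 − 31.2818)²/31.2818 = 1.6951
  (44 − 25.5636)²/25.5636 = 13.2963
χ² = 2.4412 + 0.6349 + 4.6713 + 1.2854 + 0.2531 + 2.2060 + 7.2531 + 1.6951 + 13.2963 = 33.736

33.736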